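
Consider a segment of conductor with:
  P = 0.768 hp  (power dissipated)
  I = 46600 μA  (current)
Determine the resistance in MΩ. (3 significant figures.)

Rearranging: R = P/I².
P = 0.768 hp = 572.7 W; I = 46600 μA = 0.04660 A.
R = 2.637×10^5 Ω
2.637×10^5 Ω × (1 MΩ / 1.000×10^6 Ω) = 0.2637 MΩ

0.264 MΩ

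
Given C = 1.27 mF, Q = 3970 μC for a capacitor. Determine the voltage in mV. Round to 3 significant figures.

3130 mV

Rearranging: V = Q/C.
C = 1.27 mF = 0.001270 F; Q = 3970 μC = 0.003970 C.
V = 3.126 V
3.126 V × (1 mV / 0.001000 V) = 3126 mV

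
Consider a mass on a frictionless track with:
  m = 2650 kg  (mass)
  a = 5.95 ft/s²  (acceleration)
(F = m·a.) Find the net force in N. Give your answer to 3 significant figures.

F is given directly by: F = m·a.
m = 2650 kg; a = 5.95 ft/s² = 1.814 m/s².
F = 4806 N

4810 N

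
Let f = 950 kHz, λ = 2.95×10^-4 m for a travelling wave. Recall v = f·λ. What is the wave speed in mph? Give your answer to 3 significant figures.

627 mph

v is given directly by: v = fλ.
f = 950 kHz = 9.500×10^5 Hz; λ = 2.95×10^-4 m.
v = 280.2 m/s
280.2 m/s × (1 mph / 0.4470 m/s) = 626.9 mph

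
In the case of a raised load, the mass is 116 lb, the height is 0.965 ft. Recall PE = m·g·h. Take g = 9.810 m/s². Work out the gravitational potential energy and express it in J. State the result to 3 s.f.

Directly: PE = mgh.
m = 116 lb = 52.62 kg; h = 0.965 ft = 0.2941 m; g = 9.810 m/s².
PE = 151.8 J  (the unit combination reduces to kg·m²/s² = J)

152 J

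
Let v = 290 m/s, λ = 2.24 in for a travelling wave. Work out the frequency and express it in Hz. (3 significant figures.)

5100 Hz

Solving v = f·λ for f: f = v/λ.
v = 290 m/s; λ = 2.24 in = 0.05690 m.
f = 5097 Hz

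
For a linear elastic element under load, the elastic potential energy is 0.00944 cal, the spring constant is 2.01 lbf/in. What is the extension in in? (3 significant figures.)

0.590 in

Solving U = ½k·x² for x: x = √(2U/k).
U = 0.00944 cal = 0.03950 J; k = 2.01 lbf/in = 352.0 N/m.
x = 0.01498 m
0.01498 m × (1 in / 0.02540 m) = 0.5898 in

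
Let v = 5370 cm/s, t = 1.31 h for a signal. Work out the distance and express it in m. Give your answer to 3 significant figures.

2.53×10^5 m

Solving v = d/t for d: d = v·t.
v = 5370 cm/s = 53.70 m/s; t = 1.31 h = 4716 s.
d = 2.532×10^5 m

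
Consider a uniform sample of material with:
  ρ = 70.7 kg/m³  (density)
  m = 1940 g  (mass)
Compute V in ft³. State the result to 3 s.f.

Rearranging: V = m/ρ.
ρ = 70.7 kg/m³; m = 1940 g = 1.940 kg.
V = 0.02744 m³
0.02744 m³ × (1 ft³ / 0.02832 m³) = 0.9690 ft³

0.969 ft³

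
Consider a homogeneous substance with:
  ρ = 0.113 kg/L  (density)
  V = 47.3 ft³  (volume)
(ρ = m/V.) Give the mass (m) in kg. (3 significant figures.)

151 kg

Rearranging: m = ρV.
ρ = 0.113 kg/L = 113.0 kg/m³; V = 47.3 ft³ = 1.339 m³.
m = 151.4 kg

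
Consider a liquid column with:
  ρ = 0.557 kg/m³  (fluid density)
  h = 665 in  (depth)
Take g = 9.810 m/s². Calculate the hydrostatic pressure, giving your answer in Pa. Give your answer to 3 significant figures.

P is given directly by: P = ρgh.
ρ = 0.557 kg/m³; h = 665 in = 16.89 m; g = 9.810 m/s².
P = 92.30 Pa

92.3 Pa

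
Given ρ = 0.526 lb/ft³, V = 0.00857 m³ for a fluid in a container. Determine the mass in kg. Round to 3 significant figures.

Rearranging: m = ρV.
ρ = 0.526 lb/ft³ = 8.426 kg/m³; V = 0.00857 m³.
m = 0.07221 kg

0.0722 kg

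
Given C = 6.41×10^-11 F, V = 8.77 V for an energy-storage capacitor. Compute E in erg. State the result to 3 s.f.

E is given directly by: E = ½CV².
C = 6.41×10^-11 F; V = 8.77 V.
E = 2.465×10^-9 J
2.465×10^-9 J × (1 erg / 1.000×10^-7 J) = 0.02465 erg

0.0247 erg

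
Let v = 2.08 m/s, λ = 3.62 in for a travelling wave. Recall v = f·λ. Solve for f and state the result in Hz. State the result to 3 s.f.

Solving v = f·λ for f: f = v/λ.
v = 2.08 m/s; λ = 3.62 in = 0.09195 m.
f = 22.62 Hz

22.6 Hz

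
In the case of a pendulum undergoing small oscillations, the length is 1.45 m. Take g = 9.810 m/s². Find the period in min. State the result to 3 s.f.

T is given directly by: T = 2π√(L/g).
L = 1.45 m; g = 9.810 m/s².
T = 2.416 s
2.416 s × (1 min / 60.00 s) = 0.04026 min

0.0403 min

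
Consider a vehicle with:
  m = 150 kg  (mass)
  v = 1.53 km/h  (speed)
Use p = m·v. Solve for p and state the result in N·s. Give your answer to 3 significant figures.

63.8 N·s

p is given directly by: p = mv.
m = 150 kg; v = 1.53 km/h = 0.4250 m/s.
p = 63.75 kg·m/s  (the unit combination reduces to kg·m/s = kg·m/s)
Since 1 N·s = 1 kg·m/s, 63.75 N·s.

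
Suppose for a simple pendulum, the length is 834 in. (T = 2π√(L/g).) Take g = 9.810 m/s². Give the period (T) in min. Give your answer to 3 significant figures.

0.154 min

T is given directly by: T = 2π√(L/g).
L = 834 in = 21.18 m; g = 9.810 m/s².
T = 9.233 s
9.233 s × (1 min / 60.00 s) = 0.1539 min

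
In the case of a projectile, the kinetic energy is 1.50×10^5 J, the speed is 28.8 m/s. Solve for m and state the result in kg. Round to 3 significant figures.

Rearranging: m = 2·KE/v².
KE = 1.50×10^5 J; v = 28.8 m/s.
m = 361.7 kg

362 kg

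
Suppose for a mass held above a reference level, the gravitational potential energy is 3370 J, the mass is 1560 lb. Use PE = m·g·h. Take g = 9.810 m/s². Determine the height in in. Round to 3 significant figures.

Solving PE = m·g·h for h: h = PE/(m·g).
PE = 3370 J; m = 1560 lb = 707.6 kg; g = 9.810 m/s².
h = 0.4855 m
0.4855 m × (1 in / 0.02540 m) = 19.11 in

19.1 in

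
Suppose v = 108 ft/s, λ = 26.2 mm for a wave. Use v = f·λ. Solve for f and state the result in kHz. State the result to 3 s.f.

1.26 kHz

Solving v = f·λ for f: f = v/λ.
v = 108 ft/s = 32.92 m/s; λ = 26.2 mm = 0.02620 m.
f = 1256 Hz
1256 Hz × (1 kHz / 1000 Hz) = 1.256 kHz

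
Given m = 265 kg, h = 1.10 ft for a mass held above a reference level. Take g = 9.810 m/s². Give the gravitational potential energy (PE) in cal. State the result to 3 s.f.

208 cal

PE is given directly by: PE = mgh.
m = 265 kg; h = 1.10 ft = 0.3353 m; g = 9.810 m/s².
PE = 871.6 J
871.6 J × (1 cal / 4.184 J) = 208.3 cal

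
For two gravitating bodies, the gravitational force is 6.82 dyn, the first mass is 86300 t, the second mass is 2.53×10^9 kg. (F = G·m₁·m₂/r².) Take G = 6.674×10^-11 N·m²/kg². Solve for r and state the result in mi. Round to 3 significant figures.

287 mi

Solving F = G·m₁·m₂/r² for r: r = √(G·m₁m₂/F).
F = 6.82 dyn = 6.820×10^-5 N; m₁ = 86300 t = 8.630×10^7 kg; m₂ = 2.53×10^9 kg; G = 6.674×10^-11 N·m²/kg².
r = 4.622×10^5 m
4.622×10^5 m × (1 mi / 1609 m) = 287.2 mi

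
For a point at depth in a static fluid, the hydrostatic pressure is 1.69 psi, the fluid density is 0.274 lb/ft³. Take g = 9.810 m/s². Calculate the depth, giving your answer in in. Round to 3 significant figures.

Rearranging: h = P/(ρ·g).
P = 1.69 psi = 11652 Pa; ρ = 0.274 lb/ft³ = 4.389 kg/m³; g = 9.810 m/s².
h = 270.6 m
270.6 m × (1 in / 0.02540 m) = 10654 in

10700 in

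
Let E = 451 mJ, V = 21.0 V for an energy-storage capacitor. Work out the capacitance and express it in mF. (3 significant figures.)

Rearranging: C = 2E/V².
E = 451 mJ = 0.4510 J; V = 21.0 V.
C = 0.002045 F
0.002045 F × (1 mF / 0.001000 F) = 2.045 mF

2.05 mF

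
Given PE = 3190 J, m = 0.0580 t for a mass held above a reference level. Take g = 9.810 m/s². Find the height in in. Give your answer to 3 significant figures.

221 in

Solving PE = m·g·h for h: h = PE/(m·g).
PE = 3190 J; m = 0.0580 t = 58.00 kg; g = 9.810 m/s².
h = 5.607 m
5.607 m × (1 in / 0.02540 m) = 220.7 in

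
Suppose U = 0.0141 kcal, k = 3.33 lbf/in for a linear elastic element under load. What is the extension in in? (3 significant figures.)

17.7 in

Solving U = ½k·x² for x: x = √(2U/k).
U = 0.0141 kcal = 58.99 J; k = 3.33 lbf/in = 583.2 N/m.
x = 0.4498 m
0.4498 m × (1 in / 0.02540 m) = 17.71 in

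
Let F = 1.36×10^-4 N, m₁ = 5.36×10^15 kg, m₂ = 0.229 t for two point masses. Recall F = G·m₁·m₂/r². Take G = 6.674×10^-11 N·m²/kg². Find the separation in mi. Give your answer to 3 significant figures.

482 mi

Solving F = G·m₁·m₂/r² for r: r = √(G·m₁m₂/F).
F = 1.36×10^-4 N; m₁ = 5.36×10^15 kg; m₂ = 0.229 t = 229.0 kg; G = 6.674×10^-11 N·m²/kg².
r = 7.761×10^5 m
7.761×10^5 m × (1 mi / 1609 m) = 482.3 mi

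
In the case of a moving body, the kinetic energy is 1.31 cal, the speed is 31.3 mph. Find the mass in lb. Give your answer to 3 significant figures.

Rearranging KE = ½mv² for m: m = 2·KE/v².
KE = 1.31 cal = 5.481 J; v = 31.3 mph = 13.99 m/s.
m = 0.05599 kg
0.05599 kg × (1 lb / 0.4536 kg) = 0.1234 lb

0.123 lb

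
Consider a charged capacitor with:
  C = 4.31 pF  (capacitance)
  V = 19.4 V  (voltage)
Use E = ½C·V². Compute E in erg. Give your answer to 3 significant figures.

0.00811 erg

E is given directly by: E = ½CV².
C = 4.31 pF = 4.310×10^-12 F; V = 19.4 V.
E = 8.111×10^-10 J
8.111×10^-10 J × (1 erg / 1.000×10^-7 J) = 0.008111 erg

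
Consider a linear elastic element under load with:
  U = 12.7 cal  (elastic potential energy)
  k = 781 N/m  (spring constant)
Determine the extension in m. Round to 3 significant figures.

Rearranging: x = √(2U/k).
U = 12.7 cal = 53.14 J; k = 781 N/m.
x = 0.3689 m

0.369 m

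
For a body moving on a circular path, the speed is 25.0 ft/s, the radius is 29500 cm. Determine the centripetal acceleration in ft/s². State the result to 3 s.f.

a is given directly by: a = v²/r.
v = 25.0 ft/s = 7.620 m/s; r = 29500 cm = 295.0 m.
a = 0.1968 m/s²
0.1968 m/s² × (1 ft/s² / 0.3048 m/s²) = 0.6458 ft/s²

0.646 ft/s²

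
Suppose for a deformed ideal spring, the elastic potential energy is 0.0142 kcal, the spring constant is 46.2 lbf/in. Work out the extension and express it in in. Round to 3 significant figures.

4.77 in

Solving U = ½k·x² for x: x = √(2U/k).
U = 0.0142 kcal = 59.41 J; k = 46.2 lbf/in = 8091 N/m.
x = 0.1212 m
0.1212 m × (1 in / 0.02540 m) = 4.771 in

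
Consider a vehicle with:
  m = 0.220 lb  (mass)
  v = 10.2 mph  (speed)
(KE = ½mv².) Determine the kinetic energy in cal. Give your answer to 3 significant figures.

Directly: KE = ½mv².
m = 0.220 lb = 0.09979 kg; v = 10.2 mph = 4.560 m/s.
KE = 1.037 J
1.037 J × (1 cal / 4.184 J) = 0.2479 cal

0.248 cal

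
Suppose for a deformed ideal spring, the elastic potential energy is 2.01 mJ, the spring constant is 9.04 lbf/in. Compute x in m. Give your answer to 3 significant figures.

0.00159 m

Solving U = ½k·x² for x: x = √(2U/k).
U = 2.01 mJ = 0.002010 J; k = 9.04 lbf/in = 1583 N/m.
x = 0.001594 m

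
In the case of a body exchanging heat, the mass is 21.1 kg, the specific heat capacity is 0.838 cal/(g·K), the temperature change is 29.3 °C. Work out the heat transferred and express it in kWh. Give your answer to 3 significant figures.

0.602 kWh

Directly: Q = mcΔT.
m = 21.1 kg; c = 0.838 cal/(g·K) = 3506 J/(kg·K); ΔT = 29.3 °C = 29.30 K.
Q = 2.168×10^6 J
2.168×10^6 J × (1 kWh / 3.600×10^6 J) = 0.6021 kWh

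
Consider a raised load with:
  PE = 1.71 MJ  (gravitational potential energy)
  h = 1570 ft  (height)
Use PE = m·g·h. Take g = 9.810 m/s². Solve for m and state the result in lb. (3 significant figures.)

Rearranging PE = m·g·h for m: m = PE/(g·h).
PE = 1.71 MJ = 1.710×10^6 J; h = 1570 ft = 478.5 m; g = 9.810 m/s².
m = 364.3 kg
364.3 kg × (1 lb / 0.4536 kg) = 803.1 lb

803 lb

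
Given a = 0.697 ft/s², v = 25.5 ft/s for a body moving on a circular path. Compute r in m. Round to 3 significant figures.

284 m

Rearranging: r = v²/a.
a = 0.697 ft/s² = 0.2124 m/s²; v = 25.5 ft/s = 7.772 m/s.
r = 284.4 m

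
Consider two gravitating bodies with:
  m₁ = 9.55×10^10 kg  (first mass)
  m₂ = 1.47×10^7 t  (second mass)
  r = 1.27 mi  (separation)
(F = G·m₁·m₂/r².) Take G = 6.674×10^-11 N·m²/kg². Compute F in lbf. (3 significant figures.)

F is given directly by: F = Gm₁m₂/r².
m₁ = 9.55×10^10 kg; m₂ = 1.47×10^7 t = 1.470×10^10 kg; r = 1.27 mi = 2044 m; G = 6.674×10^-11 N·m²/kg².
F = 22429 N
22429 N × (1 lbf / 4.448 N) = 5042 lbf

5040 lbf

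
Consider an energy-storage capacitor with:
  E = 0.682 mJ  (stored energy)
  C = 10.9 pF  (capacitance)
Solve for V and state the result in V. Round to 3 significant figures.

11200 V

Rearranging E = ½C·V² for V: V = √(2E/C).
E = 0.682 mJ = 6.820×10^-4 J; C = 10.9 pF = 1.090×10^-11 F.
V = 11186 V  (the unit combination reduces to kg·m²/(A·s³) = V)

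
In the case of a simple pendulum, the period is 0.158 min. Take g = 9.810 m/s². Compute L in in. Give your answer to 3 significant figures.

Rearranging: L = g·(T/2π)².
T = 0.158 min = 9.480 s; g = 9.810 m/s².
L = 22.33 m
22.33 m × (1 in / 0.02540 m) = 879.2 in

879 in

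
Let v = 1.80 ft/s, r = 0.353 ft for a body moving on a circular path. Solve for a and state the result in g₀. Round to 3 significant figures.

Directly: a = v²/r.
v = 1.80 ft/s = 0.5486 m/s; r = 0.353 ft = 0.1076 m.
a = 2.798 m/s²
2.798 m/s² × (1 g₀ / 9.807 m/s²) = 0.2853 g₀

0.285 g₀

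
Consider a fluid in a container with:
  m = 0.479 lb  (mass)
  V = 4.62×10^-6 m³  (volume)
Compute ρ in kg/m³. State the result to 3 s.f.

47000 kg/m³

Directly: ρ = m/V.
m = 0.479 lb = 0.2173 kg; V = 4.62×10^-6 m³.
ρ = 47028 kg/m³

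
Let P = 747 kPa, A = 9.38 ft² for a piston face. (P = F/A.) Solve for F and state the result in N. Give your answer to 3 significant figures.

6.51×10^5 N

Rearranging: F = P·A.
P = 747 kPa = 7.470×10^5 Pa; A = 9.38 ft² = 0.8714 m².
F = 6.510×10^5 N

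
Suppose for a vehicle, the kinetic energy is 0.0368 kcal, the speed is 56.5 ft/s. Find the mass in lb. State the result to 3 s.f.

2.29 lb

Solving KE = ½mv² for m: m = 2·KE/v².
KE = 0.0368 kcal = 154.0 J; v = 56.5 ft/s = 17.22 m/s.
m = 1.038 kg
1.038 kg × (1 lb / 0.4536 kg) = 2.289 lb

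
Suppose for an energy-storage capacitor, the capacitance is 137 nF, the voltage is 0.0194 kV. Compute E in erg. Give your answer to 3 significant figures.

258 erg

Directly: E = ½CV².
C = 137 nF = 1.370×10^-7 F; V = 0.0194 kV = 19.40 V.
E = 2.578×10^-5 J
2.578×10^-5 J × (1 erg / 1.000×10^-7 J) = 257.8 erg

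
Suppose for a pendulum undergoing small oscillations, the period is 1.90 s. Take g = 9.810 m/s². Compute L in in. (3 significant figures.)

35.3 in

Solving T = 2π√(L/g) for L: L = g·(T/2π)².
T = 1.90 s; g = 9.810 m/s².
L = 0.8970 m
0.8970 m × (1 in / 0.02540 m) = 35.32 in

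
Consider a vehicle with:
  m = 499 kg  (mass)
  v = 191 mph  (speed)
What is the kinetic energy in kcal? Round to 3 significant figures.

435 kcal

Directly: KE = ½mv².
m = 499 kg; v = 191 mph = 85.38 m/s.
KE = 1.819×10^6 J  (the unit combination reduces to kg·m²/s² = J)
1.819×10^6 J × (1 kcal / 4184 J) = 434.7 kcal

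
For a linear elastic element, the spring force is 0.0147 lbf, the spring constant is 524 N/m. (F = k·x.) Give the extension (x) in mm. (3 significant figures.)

Rearranging: x = F/k.
F = 0.0147 lbf = 0.06539 N; k = 524 N/m.
x = 1.248×10^-4 m
1.248×10^-4 m × (1 mm / 0.001000 m) = 0.1248 mm

0.125 mm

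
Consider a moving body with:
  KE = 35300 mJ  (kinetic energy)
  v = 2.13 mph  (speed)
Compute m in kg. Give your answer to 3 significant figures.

Solving KE = ½mv² for m: m = 2·KE/v².
KE = 35300 mJ = 35.30 J; v = 2.13 mph = 0.9522 m/s.
m = 77.87 kg

77.9 kg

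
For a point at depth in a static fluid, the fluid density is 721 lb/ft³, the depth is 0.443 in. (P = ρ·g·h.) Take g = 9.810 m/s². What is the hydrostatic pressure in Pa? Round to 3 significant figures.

1270 Pa

P is given directly by: P = ρgh.
ρ = 721 lb/ft³ = 11549 kg/m³; h = 0.443 in = 0.01125 m; g = 9.810 m/s².
P = 1275 Pa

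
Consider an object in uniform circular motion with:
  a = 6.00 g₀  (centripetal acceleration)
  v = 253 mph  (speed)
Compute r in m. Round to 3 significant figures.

217 m

Rearranging: r = v²/a.
a = 6.00 g₀ = 58.84 m/s²; v = 253 mph = 113.1 m/s.
r = 217.4 m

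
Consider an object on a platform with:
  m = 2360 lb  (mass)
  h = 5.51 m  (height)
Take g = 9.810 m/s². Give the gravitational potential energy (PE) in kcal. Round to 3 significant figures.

13.8 kcal

Directly: PE = mgh.
m = 2360 lb = 1070 kg; h = 5.51 m; g = 9.810 m/s².
PE = 57863 J
57863 J × (1 kcal / 4184 J) = 13.83 kcal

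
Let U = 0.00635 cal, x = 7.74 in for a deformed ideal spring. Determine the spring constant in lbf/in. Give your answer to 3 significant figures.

0.00785 lbf/in

Rearranging: k = 2U/x².
U = 0.00635 cal = 0.02657 J; x = 7.74 in = 0.1966 m.
k = 1.375 N/m
1.375 N/m × (1 lbf/in / 175.1 N/m) = 0.007850 lbf/in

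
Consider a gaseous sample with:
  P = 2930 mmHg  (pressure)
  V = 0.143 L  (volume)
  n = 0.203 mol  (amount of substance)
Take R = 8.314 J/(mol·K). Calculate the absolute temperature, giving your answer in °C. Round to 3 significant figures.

Rearranging: T = PV/(nR).
P = 2930 mmHg = 3.906×10^5 Pa; V = 0.143 L = 1.430×10^-4 m³; n = 0.203 mol; R = 8.314 J/(mol·K).
T = 33.10 K
33.10 K − 273.15 = -240.1 °C

-240 °C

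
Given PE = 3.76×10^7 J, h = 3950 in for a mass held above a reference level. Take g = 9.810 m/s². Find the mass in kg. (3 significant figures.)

38200 kg

Rearranging: m = PE/(g·h).
PE = 3.76×10^7 J; h = 3950 in = 100.3 m; g = 9.810 m/s².
m = 38202 kg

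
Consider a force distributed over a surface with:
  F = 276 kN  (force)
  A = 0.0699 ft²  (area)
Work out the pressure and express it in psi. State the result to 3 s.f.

Directly: P = F/A.
F = 276 kN = 2.760×10^5 N; A = 0.0699 ft² = 0.006494 m².
P = 4.250×10^7 Pa  (the unit combination reduces to kg/(m·s²) = Pa)
4.250×10^7 Pa × (1 psi / 6895 Pa) = 6164 psi

6160 psi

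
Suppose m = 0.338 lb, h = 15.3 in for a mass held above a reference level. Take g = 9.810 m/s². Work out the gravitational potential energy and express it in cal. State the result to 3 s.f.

Directly: PE = mgh.
m = 0.338 lb = 0.1533 kg; h = 15.3 in = 0.3886 m; g = 9.810 m/s².
PE = 0.5845 J
0.5845 J × (1 cal / 4.184 J) = 0.1397 cal

0.140 cal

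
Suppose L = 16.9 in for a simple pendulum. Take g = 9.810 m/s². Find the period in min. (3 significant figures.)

0.0219 min

T is given directly by: T = 2π√(L/g).
L = 16.9 in = 0.4293 m; g = 9.810 m/s².
T = 1.314 s
1.314 s × (1 min / 60.00 s) = 0.02191 min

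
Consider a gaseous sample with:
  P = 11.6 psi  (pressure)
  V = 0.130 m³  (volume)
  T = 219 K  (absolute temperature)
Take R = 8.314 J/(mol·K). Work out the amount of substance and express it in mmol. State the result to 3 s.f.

From the ideal-gas law: n = PV/(RT).
P = 11.6 psi = 79979 Pa; V = 0.130 m³; T = 219 K; R = 8.314 J/(mol·K).
n = 5.710 mol
5.710 mol × (1 mmol / 0.001000 mol) = 5710 mmol

5710 mmol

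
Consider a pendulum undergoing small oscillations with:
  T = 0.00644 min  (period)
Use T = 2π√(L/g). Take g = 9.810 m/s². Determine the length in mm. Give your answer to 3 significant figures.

37.1 mm

Solving T = 2π√(L/g) for L: L = g·(T/2π)².
T = 0.00644 min = 0.3864 s; g = 9.810 m/s².
L = 0.03710 m
0.03710 m × (1 mm / 0.001000 m) = 37.10 mm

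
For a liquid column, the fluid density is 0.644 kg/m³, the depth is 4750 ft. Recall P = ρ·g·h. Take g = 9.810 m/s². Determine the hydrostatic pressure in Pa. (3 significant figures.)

P is given directly by: P = ρgh.
ρ = 0.644 kg/m³; h = 4750 ft = 1448 m; g = 9.810 m/s².
P = 9147 Pa

9150 Pa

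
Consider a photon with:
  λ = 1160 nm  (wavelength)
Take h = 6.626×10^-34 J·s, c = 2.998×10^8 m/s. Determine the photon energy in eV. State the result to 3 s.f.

1.07 eV

Directly: E = hc/λ.
λ = 1160 nm = 1.160×10^-6 m; h = 6.626×10^-34 J·s; c = 2.998×10^8 m/s.
E = 1.712×10^-19 J  (the unit combination reduces to kg·m²/s² = J)
1.712×10^-19 J × (1 eV / 1.602×10^-19 J) = 1.069 eV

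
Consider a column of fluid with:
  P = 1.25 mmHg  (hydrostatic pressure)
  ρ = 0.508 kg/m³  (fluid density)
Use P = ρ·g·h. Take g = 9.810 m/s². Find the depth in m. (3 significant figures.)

Rearranging: h = P/(ρ·g).
P = 1.25 mmHg = 166.7 Pa; ρ = 0.508 kg/m³; g = 9.810 m/s².
h = 33.44 m

33.4 m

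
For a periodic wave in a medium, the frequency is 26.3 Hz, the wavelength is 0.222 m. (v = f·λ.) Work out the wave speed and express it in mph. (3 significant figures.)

Directly: v = fλ.
f = 26.3 Hz; λ = 0.222 m.
v = 5.839 m/s
5.839 m/s × (1 mph / 0.4470 m/s) = 13.06 mph

13.1 mph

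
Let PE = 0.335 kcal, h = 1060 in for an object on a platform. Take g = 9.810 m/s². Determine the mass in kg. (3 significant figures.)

Rearranging PE = m·g·h for m: m = PE/(g·h).
PE = 0.335 kcal = 1402 J; h = 1060 in = 26.92 m; g = 9.810 m/s².
m = 5.307 kg

5.31 kg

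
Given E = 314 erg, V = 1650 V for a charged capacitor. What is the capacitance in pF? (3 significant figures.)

Solving E = ½C·V² for C: C = 2E/V².
E = 314 erg = 3.140×10^-5 J; V = 1650 V.
C = 2.307×10^-11 F
2.307×10^-11 F × (1 pF / 1.000×10^-12 F) = 23.07 pF

23.1 pF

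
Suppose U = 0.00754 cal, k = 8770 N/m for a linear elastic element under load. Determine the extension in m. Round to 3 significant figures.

0.00268 m

Solving U = ½k·x² for x: x = √(2U/k).
U = 0.00754 cal = 0.03155 J; k = 8770 N/m.
x = 0.002682 m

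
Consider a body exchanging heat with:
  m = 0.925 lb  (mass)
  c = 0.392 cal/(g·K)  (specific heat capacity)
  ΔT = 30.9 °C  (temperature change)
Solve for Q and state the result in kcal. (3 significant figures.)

5.08 kcal

Directly: Q = mcΔT.
m = 0.925 lb = 0.4196 kg; c = 0.392 cal/(g·K) = 1640 J/(kg·K); ΔT = 30.9 °C = 30.90 K.
Q = 21264 J
21264 J × (1 kcal / 4184 J) = 5.082 kcal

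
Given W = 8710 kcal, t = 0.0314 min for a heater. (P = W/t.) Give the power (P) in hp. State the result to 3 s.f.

25900 hp

P is given directly by: P = W/t.
W = 8710 kcal = 3.644×10^7 J; t = 0.0314 min = 1.884 s.
P = 1.934×10^7 W  (the unit combination reduces to kg·m²/s³ = W)
1.934×10^7 W × (1 hp / 745.7 W) = 25940 hp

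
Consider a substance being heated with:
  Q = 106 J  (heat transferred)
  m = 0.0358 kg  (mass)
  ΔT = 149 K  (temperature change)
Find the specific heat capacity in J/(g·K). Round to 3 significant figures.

Solving Q = m·c·ΔT for c: c = Q/(m·ΔT).
Q = 106 J; m = 0.0358 kg; ΔT = 149 K.
c = 19.87 J/(kg·K)
19.87 J/(kg·K) × (1 J/(g·K) / 1000 J/(kg·K)) = 0.01987 J/(g·K)

0.0199 J/(g·K)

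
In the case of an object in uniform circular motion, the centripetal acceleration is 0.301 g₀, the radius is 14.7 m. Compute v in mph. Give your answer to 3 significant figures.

14.7 mph

Solving a = v²/r for v: v = √(a·r).
a = 0.301 g₀ = 2.952 m/s²; r = 14.7 m.
v = 6.587 m/s
6.587 m/s × (1 mph / 0.4470 m/s) = 14.74 mph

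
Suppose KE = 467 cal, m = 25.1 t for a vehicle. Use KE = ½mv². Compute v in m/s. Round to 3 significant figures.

0.395 m/s

Solving KE = ½mv² for v: v = √(2·KE/m).
KE = 467 cal = 1954 J; m = 25.1 t = 25100 kg.
v = 0.3946 m/s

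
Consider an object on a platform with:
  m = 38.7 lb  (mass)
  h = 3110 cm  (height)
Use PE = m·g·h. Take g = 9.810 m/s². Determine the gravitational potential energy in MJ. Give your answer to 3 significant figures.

0.00536 MJ

Directly: PE = mgh.
m = 38.7 lb = 17.55 kg; h = 3110 cm = 31.10 m; g = 9.810 m/s².
PE = 5356 J
5356 J × (1 MJ / 1.000×10^6 J) = 0.005356 MJ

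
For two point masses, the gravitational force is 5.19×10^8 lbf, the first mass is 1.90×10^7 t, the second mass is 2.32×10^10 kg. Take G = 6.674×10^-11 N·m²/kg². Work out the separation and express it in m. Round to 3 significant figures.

3.57 m

Rearranging: r = √(G·m₁m₂/F).
F = 5.19×10^8 lbf = 2.309×10^9 N; m₁ = 1.90×10^7 t = 1.900×10^10 kg; m₂ = 2.32×10^10 kg; G = 6.674×10^-11 N·m²/kg².
r = 3.570 m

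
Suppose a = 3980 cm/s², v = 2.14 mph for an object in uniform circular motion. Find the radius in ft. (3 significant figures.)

0.0754 ft

Solving a = v²/r for r: r = v²/a.
a = 3980 cm/s² = 39.80 m/s²; v = 2.14 mph = 0.9567 m/s.
r = 0.02300 m
0.02300 m × (1 ft / 0.3048 m) = 0.07544 ft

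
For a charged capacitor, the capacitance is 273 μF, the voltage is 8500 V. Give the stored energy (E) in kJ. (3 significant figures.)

9.86 kJ

E is given directly by: E = ½CV².
C = 273 μF = 2.730×10^-4 F; V = 8500 V.
E = 9862 J
9862 J × (1 kJ / 1000 J) = 9.862 kJ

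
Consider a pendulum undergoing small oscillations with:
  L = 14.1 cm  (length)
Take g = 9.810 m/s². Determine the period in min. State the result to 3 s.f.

0.0126 min

T is given directly by: T = 2π√(L/g).
L = 14.1 cm = 0.1410 m; g = 9.810 m/s².
T = 0.7533 s
0.7533 s × (1 min / 60.00 s) = 0.01255 min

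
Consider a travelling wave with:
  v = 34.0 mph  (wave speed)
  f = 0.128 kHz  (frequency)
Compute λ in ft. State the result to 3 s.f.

0.390 ft

Solving v = f·λ for λ: λ = v/f.
v = 34.0 mph = 15.20 m/s; f = 0.128 kHz = 128.0 Hz.
λ = 0.1187 m
0.1187 m × (1 ft / 0.3048 m) = 0.3896 ft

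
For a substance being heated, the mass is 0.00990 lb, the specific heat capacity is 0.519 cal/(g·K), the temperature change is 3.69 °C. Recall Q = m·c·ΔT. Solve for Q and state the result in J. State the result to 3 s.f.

Q is given directly by: Q = mcΔT.
m = 0.00990 lb = 0.004491 kg; c = 0.519 cal/(g·K) = 2171 J/(kg·K); ΔT = 3.69 °C = 3.690 K.
Q = 35.98 J

36.0 J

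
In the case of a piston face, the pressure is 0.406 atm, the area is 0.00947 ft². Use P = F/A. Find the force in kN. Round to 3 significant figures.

0.0362 kN

Solving P = F/A for F: F = P·A.
P = 0.406 atm = 41138 Pa; A = 0.00947 ft² = 8.798×10^-4 m².
F = 36.19 N  (the unit combination reduces to kg·m/s² = N)
36.19 N × (1 kN / 1000 N) = 0.03619 kN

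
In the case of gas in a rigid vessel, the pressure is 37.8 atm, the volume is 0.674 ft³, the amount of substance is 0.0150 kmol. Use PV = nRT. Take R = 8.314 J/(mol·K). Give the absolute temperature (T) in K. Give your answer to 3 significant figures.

Solving PV = nRT for T: T = PV/(nR).
P = 37.8 atm = 3.830×10^6 Pa; V = 0.674 ft³ = 0.01909 m³; n = 0.0150 kmol = 15.00 mol; R = 8.314 J/(mol·K).
T = 586.2 K

586 K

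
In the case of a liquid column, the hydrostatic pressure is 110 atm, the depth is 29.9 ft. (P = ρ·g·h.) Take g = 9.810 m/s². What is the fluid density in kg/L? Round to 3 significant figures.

125 kg/L

Rearranging P = ρ·g·h for ρ: ρ = P/(g·h).
P = 110 atm = 1.115×10^7 Pa; h = 29.9 ft = 9.114 m; g = 9.810 m/s².
ρ = 1.247×10^5 kg/m³
1.247×10^5 kg/m³ × (1 kg/L / 1000 kg/m³) = 124.7 kg/L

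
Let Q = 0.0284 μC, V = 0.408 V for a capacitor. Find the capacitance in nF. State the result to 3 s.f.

69.6 nF

C is given directly by: C = Q/V.
Q = 0.0284 μC = 2.840×10^-8 C; V = 0.408 V.
C = 6.961×10^-8 F
6.961×10^-8 F × (1 nF / 1.000×10^-9 F) = 69.61 nF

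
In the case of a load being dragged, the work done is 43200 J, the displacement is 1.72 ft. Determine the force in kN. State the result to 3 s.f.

Solving W = F·d for F: F = W/d.
W = 43200 J; d = 1.72 ft = 0.5243 m.
F = 82402 N
82402 N × (1 kN / 1000 N) = 82.40 kN

82.4 kN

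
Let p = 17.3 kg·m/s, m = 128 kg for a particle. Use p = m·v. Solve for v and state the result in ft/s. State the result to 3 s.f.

0.443 ft/s

Rearranging: v = p/m.
p = 17.3 kg·m/s; m = 128 kg.
v = 0.1352 m/s
0.1352 m/s × (1 ft/s / 0.3048 m/s) = 0.4434 ft/s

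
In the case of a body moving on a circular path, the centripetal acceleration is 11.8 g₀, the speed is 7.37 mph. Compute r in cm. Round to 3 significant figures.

9.38 cm

Solving a = v²/r for r: r = v²/a.
a = 11.8 g₀ = 115.7 m/s²; v = 7.37 mph = 3.295 m/s.
r = 0.09380 m
0.09380 m × (1 cm / 0.01000 m) = 9.380 cm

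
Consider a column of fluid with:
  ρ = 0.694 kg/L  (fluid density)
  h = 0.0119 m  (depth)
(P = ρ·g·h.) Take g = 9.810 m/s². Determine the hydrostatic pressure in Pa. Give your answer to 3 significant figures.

81.0 Pa

P is given directly by: P = ρgh.
ρ = 0.694 kg/L = 694.0 kg/m³; h = 0.0119 m; g = 9.810 m/s².
P = 81.02 Pa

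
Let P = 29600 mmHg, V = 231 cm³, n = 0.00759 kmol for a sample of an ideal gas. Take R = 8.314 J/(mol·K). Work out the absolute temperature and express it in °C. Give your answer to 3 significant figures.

-259 °C

Solving PV = nRT for T: T = PV/(nR).
P = 29600 mmHg = 3.946×10^6 Pa; V = 231 cm³ = 2.310×10^-4 m³; n = 0.00759 kmol = 7.590 mol; R = 8.314 J/(mol·K).
T = 14.45 K
14.45 K − 273.15 = -258.7 °C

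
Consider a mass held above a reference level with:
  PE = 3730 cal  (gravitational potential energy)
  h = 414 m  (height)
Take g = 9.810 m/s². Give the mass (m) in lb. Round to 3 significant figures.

Rearranging PE = m·g·h for m: m = PE/(g·h).
PE = 3730 cal = 15606 J; h = 414 m; g = 9.810 m/s².
m = 3.843 kg
3.843 kg × (1 lb / 0.4536 kg) = 8.472 lb

8.47 lb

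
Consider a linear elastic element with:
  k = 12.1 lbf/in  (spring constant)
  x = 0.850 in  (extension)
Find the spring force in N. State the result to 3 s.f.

From Hooke's law: F = kx.
k = 12.1 lbf/in = 2119 N/m; x = 0.850 in = 0.02159 m.
F = 45.75 N  (the unit combination reduces to kg·m/s² = N)

45.7 N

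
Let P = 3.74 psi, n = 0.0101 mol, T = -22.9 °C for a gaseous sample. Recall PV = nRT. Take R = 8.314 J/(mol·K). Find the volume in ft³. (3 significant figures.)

From the ideal-gas law: V = nRT/P.
P = 3.74 psi = 25786 Pa; n = 0.0101 mol; T = -22.9 °C = 250.2 K; R = 8.314 J/(mol·K).
V = 8.149×10^-4 m³
8.149×10^-4 m³ × (1 ft³ / 0.02832 m³) = 0.02878 ft³

0.0288 ft³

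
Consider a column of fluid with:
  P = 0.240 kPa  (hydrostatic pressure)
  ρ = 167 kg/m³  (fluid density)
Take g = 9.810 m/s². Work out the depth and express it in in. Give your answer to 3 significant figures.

5.77 in

Solving P = ρ·g·h for h: h = P/(ρ·g).
P = 0.240 kPa = 240.0 Pa; ρ = 167 kg/m³; g = 9.810 m/s².
h = 0.1465 m
0.1465 m × (1 in / 0.02540 m) = 5.768 in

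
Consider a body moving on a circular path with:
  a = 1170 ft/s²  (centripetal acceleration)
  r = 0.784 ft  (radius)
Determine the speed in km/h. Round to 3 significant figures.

Solving a = v²/r for v: v = √(a·r).
a = 1170 ft/s² = 356.6 m/s²; r = 0.784 ft = 0.2390 m.
v = 9.231 m/s
9.231 m/s × (1 km/h / 0.2778 m/s) = 33.23 km/h

33.2 km/h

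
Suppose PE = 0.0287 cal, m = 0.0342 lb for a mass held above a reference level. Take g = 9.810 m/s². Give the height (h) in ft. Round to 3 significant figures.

Solving PE = m·g·h for h: h = PE/(m·g).
PE = 0.0287 cal = 0.1201 J; m = 0.0342 lb = 0.01551 kg; g = 9.810 m/s².
h = 0.7891 m
0.7891 m × (1 ft / 0.3048 m) = 2.589 ft

2.59 ft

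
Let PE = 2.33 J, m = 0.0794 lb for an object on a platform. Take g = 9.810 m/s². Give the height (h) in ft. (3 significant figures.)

Solving PE = m·g·h for h: h = PE/(m·g).
PE = 2.33 J; m = 0.0794 lb = 0.03602 kg; g = 9.810 m/s².
h = 6.595 m
6.595 m × (1 ft / 0.3048 m) = 21.64 ft

21.6 ft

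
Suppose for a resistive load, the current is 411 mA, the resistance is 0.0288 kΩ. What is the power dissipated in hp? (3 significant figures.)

0.00652 hp

P is given directly by: P = I²R.
I = 411 mA = 0.4110 A; R = 0.0288 kΩ = 28.80 Ω.
P = 4.865 W
4.865 W × (1 hp / 745.7 W) = 0.006524 hp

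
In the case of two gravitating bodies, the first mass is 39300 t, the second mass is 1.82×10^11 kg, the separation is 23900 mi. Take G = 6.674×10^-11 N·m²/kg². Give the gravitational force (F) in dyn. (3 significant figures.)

0.0323 dyn

From Newton's law of gravitation: F = Gm₁m₂/r².
m₁ = 39300 t = 3.930×10^7 kg; m₂ = 1.82×10^11 kg; r = 23900 mi = 3.846×10^7 m; G = 6.674×10^-11 N·m²/kg².
F = 3.227×10^-7 N
3.227×10^-7 N × (1 dyn / 1.000×10^-5 N) = 0.03227 dyn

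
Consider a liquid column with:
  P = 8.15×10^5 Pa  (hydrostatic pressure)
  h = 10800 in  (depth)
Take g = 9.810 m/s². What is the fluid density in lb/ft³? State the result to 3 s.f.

Rearranging P = ρ·g·h for ρ: ρ = P/(g·h).
P = 8.15×10^5 Pa; h = 10800 in = 274.3 m; g = 9.810 m/s².
ρ = 302.9 kg/m³
302.9 kg/m³ × (1 lb/ft³ / 16.02 kg/m³) = 18.91 lb/ft³

18.9 lb/ft³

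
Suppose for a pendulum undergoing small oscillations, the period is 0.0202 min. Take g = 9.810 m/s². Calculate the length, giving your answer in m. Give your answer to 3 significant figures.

0.365 m

Solving T = 2π√(L/g) for L: L = g·(T/2π)².
T = 0.0202 min = 1.212 s; g = 9.810 m/s².
L = 0.3650 m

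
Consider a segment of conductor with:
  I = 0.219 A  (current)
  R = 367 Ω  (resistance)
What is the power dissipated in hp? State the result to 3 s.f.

Directly: P = I²R.
I = 0.219 A; R = 367 Ω.
P = 17.60 W
17.60 W × (1 hp / 745.7 W) = 0.02360 hp

0.0236 hp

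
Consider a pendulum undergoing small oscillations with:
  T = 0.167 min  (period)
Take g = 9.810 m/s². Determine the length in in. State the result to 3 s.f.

982 in

Solving T = 2π√(L/g) for L: L = g·(T/2π)².
T = 0.167 min = 10.02 s; g = 9.810 m/s².
L = 24.95 m
24.95 m × (1 in / 0.02540 m) = 982.2 in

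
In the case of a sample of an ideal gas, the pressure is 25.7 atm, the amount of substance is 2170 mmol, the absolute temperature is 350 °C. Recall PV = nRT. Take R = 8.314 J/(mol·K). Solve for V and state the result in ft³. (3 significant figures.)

0.152 ft³

Rearranging: V = nRT/P.
P = 25.7 atm = 2.604×10^6 Pa; n = 2170 mmol = 2.170 mol; T = 350 °C = 623.1 K; R = 8.314 J/(mol·K).
V = 0.004317 m³
0.004317 m³ × (1 ft³ / 0.02832 m³) = 0.1525 ft³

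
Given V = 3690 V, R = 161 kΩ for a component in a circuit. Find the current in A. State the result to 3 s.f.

Rearranging: I = V/R.
V = 3690 V; R = 161 kΩ = 1.610×10^5 Ω.
I = 0.02292 A

0.0229 A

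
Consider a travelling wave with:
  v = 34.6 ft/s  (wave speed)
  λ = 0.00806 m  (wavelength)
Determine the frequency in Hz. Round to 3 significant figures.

Rearranging: f = v/λ.
v = 34.6 ft/s = 10.55 m/s; λ = 0.00806 m.
f = 1308 Hz

1310 Hz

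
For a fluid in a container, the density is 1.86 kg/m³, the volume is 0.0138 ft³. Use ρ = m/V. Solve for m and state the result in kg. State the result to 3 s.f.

7.27×10^-4 kg

Rearranging ρ = m/V for m: m = ρV.
ρ = 1.86 kg/m³; V = 0.0138 ft³ = 3.908×10^-4 m³.
m = 7.268×10^-4 kg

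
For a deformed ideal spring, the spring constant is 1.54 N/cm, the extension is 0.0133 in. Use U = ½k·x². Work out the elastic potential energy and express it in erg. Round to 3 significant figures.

Directly: U = ½kx².
k = 1.54 N/cm = 154.0 N/m; x = 0.0133 in = 3.378×10^-4 m.
U = 8.787×10^-6 J
8.787×10^-6 J × (1 erg / 1.000×10^-7 J) = 87.87 erg

87.9 erg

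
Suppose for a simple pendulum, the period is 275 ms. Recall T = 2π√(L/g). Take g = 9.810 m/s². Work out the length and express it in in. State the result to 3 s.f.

Rearranging T = 2π√(L/g) for L: L = g·(T/2π)².
T = 275 ms = 0.2750 s; g = 9.810 m/s².
L = 0.01879 m
0.01879 m × (1 in / 0.02540 m) = 0.7398 in

0.740 in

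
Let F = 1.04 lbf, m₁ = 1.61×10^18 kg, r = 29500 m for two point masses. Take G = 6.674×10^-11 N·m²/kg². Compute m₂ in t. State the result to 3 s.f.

0.0375 t

From Newton's law of gravitation: m₂ = F·r²/(G·m₁).
F = 1.04 lbf = 4.626 N; m₁ = 1.61×10^18 kg; r = 29500 m; G = 6.674×10^-11 N·m²/kg².
m₂ = 37.47 kg
37.47 kg × (1 t / 1000 kg) = 0.03747 t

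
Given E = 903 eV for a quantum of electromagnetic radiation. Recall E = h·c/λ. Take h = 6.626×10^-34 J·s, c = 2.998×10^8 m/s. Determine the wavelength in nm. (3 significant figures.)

1.37 nm

Rearranging: λ = hc/E.
E = 903 eV = 1.447×10^-16 J; h = 6.626×10^-34 J·s; c = 2.998×10^8 m/s.
λ = 1.373×10^-9 m
1.373×10^-9 m × (1 nm / 1.000×10^-9 m) = 1.373 nm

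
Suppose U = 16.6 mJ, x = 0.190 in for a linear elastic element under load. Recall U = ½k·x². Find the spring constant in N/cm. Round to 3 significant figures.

14.3 N/cm

Rearranging U = ½k·x² for k: k = 2U/x².
U = 16.6 mJ = 0.01660 J; x = 0.190 in = 0.004826 m.
k = 1425 N/m
1425 N/m × (1 N/cm / 100.0 N/m) = 14.25 N/cm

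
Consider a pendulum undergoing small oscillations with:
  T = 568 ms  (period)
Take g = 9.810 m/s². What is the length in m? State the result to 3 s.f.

0.0802 m

Solving T = 2π√(L/g) for L: L = g·(T/2π)².
T = 568 ms = 0.5680 s; g = 9.810 m/s².
L = 0.08017 m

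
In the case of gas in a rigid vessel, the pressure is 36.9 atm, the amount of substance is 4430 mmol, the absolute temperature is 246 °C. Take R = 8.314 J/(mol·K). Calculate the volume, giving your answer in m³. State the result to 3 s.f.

Solving PV = nRT for V: V = nRT/P.
P = 36.9 atm = 3.739×10^6 Pa; n = 4430 mmol = 4.430 mol; T = 246 °C = 519.1 K; R = 8.314 J/(mol·K).
V = 0.005114 m³

0.00511 m³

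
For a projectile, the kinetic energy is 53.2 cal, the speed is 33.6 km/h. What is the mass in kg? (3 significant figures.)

Rearranging: m = 2·KE/v².
KE = 53.2 cal = 222.6 J; v = 33.6 km/h = 9.333 m/s.
m = 5.110 kg

5.11 kg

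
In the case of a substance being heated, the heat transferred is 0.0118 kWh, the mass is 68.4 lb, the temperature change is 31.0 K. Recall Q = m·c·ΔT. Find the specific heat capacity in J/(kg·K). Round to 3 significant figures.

Rearranging Q = m·c·ΔT for c: c = Q/(m·ΔT).
Q = 0.0118 kWh = 42480 J; m = 68.4 lb = 31.03 kg; ΔT = 31.0 K.
c = 44.17 J/(kg·K)

44.2 J/(kg·K)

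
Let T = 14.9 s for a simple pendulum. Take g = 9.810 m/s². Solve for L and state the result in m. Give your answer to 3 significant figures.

55.2 m

Solving T = 2π√(L/g) for L: L = g·(T/2π)².
T = 14.9 s; g = 9.810 m/s².
L = 55.17 m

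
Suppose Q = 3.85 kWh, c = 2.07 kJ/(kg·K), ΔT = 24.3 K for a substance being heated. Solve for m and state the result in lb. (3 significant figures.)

Solving Q = m·c·ΔT for m: m = Q/(c·ΔT).
Q = 3.85 kWh = 1.386×10^7 J; c = 2.07 kJ/(kg·K) = 2070 J/(kg·K); ΔT = 24.3 K.
m = 275.5 kg
275.5 kg × (1 lb / 0.4536 kg) = 607.5 lb

607 lb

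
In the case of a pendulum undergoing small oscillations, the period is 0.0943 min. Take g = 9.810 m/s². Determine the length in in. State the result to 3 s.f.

313 in

Rearranging T = 2π√(L/g) for L: L = g·(T/2π)².
T = 0.0943 min = 5.658 s; g = 9.810 m/s².
L = 7.955 m
7.955 m × (1 in / 0.02540 m) = 313.2 in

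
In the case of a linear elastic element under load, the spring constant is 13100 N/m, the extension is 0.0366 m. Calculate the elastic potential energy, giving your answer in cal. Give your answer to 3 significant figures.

2.10 cal

Directly: U = ½kx².
k = 13100 N/m; x = 0.0366 m.
U = 8.774 J  (the unit combination reduces to kg·m²/s² = J)
8.774 J × (1 cal / 4.184 J) = 2.097 cal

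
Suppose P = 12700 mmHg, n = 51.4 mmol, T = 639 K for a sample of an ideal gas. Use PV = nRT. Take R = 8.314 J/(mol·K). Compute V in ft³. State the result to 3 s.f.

0.00570 ft³

From the ideal-gas law: V = nRT/P.
P = 12700 mmHg = 1.693×10^6 Pa; n = 51.4 mmol = 0.05140 mol; T = 639 K; R = 8.314 J/(mol·K).
V = 1.613×10^-4 m³
1.613×10^-4 m³ × (1 ft³ / 0.02832 m³) = 0.005695 ft³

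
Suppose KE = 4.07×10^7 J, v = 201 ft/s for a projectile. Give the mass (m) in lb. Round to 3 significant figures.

Rearranging KE = ½mv² for m: m = 2·KE/v².
KE = 4.07×10^7 J; v = 201 ft/s = 61.26 m/s.
m = 21687 kg
21687 kg × (1 lb / 0.4536 kg) = 47812 lb

47800 lb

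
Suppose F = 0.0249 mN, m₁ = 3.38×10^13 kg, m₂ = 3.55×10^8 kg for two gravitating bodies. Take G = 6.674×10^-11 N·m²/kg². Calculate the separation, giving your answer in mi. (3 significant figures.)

1.11×10^5 mi

Rearranging: r = √(G·m₁m₂/F).
F = 0.0249 mN = 2.490×10^-5 N; m₁ = 3.38×10^13 kg; m₂ = 3.55×10^8 kg; G = 6.674×10^-11 N·m²/kg².
r = 1.793×10^8 m
1.793×10^8 m × (1 mi / 1609 m) = 1.114×10^5 mi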